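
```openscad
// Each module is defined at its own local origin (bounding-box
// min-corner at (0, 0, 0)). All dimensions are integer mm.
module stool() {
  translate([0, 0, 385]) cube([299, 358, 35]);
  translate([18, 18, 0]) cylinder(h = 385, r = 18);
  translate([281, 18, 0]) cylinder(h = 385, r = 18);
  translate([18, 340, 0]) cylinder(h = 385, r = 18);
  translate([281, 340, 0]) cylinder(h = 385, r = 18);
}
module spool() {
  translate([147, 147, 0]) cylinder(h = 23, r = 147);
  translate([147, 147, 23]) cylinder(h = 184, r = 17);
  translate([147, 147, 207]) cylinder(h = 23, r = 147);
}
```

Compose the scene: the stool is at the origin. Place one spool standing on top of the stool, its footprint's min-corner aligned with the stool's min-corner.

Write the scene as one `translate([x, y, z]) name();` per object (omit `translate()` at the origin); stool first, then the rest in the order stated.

stool();
translate([0, 0, 420]) spool();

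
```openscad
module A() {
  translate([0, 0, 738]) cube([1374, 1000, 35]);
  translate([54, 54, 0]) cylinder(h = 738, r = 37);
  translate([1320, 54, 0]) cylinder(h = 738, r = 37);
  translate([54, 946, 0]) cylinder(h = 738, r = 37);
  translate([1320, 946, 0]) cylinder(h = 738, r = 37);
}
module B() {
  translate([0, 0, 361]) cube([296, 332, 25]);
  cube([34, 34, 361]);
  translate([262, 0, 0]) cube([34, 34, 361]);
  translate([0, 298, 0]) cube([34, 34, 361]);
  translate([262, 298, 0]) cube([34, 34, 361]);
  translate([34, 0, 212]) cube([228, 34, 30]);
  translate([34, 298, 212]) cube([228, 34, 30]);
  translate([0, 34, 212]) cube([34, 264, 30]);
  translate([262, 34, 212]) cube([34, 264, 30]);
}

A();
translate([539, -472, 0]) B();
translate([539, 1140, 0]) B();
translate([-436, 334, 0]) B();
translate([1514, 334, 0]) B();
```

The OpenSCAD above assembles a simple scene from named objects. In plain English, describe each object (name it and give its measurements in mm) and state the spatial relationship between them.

A is a rectangular dining table. The top is 1374×1000×35 mm with its upper surface at z = 773 mm. It stands on four round legs of 74 mm diameter, each leg's bounding box inset 17 mm from the nearest pair of top edges, running from the floor to the underside of the top.

B is a four-legged stool. The seat is a 296×332×25 mm slab whose top surface is at z = 386 mm; four square legs, each 34×34 mm in cross-section, run from the floor (z = 0) to the underside of the seat, each flush with a corner of the seat. Four stretchers, 34 mm wide and 30 mm tall, connect adjacent legs with their undersides at z = 212 mm, each running between the inner faces of the legs it joins and aligned with the legs' outer faces on the other axis.

Four stools sit around the table at the −y, +y, −x, +x sides.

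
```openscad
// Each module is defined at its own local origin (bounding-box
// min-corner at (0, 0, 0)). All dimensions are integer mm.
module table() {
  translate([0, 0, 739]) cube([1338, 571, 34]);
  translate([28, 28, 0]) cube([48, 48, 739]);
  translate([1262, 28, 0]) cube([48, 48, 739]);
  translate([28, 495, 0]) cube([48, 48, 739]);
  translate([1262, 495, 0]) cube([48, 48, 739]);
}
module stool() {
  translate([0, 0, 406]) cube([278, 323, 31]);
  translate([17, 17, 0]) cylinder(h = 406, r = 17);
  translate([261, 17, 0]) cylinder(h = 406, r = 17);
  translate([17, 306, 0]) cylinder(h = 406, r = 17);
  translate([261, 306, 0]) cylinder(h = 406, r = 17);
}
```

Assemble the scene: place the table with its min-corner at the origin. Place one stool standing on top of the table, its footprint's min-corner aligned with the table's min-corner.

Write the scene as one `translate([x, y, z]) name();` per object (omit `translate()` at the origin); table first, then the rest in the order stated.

table();
translate([0, 0, 773]) stool();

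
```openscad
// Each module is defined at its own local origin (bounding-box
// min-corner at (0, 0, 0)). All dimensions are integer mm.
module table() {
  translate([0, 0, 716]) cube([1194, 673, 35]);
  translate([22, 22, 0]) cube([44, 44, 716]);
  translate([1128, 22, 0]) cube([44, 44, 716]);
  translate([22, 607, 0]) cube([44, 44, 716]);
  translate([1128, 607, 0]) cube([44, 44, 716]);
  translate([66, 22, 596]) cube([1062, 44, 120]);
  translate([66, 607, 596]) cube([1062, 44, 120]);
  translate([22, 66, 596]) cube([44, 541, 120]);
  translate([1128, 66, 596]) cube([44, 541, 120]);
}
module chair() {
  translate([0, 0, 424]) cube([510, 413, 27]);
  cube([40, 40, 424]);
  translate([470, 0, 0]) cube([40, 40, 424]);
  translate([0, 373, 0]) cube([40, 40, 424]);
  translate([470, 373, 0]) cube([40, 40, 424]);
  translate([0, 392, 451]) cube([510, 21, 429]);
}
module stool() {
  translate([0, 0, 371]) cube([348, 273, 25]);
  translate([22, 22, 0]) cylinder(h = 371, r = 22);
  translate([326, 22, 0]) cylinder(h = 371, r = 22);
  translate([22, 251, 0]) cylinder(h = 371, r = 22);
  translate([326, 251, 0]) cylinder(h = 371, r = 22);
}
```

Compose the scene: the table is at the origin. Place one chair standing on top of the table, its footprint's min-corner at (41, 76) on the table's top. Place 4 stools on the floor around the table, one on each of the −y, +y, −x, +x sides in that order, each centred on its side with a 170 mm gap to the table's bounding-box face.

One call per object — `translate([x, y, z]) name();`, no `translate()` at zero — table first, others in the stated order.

table();
translate([41, 76, 751]) chair();
translate([423, -443, 0]) stool();
translate([423, 843, 0]) stool();
translate([-518, 200, 0]) stool();
translate([1364, 200, 0]) stool();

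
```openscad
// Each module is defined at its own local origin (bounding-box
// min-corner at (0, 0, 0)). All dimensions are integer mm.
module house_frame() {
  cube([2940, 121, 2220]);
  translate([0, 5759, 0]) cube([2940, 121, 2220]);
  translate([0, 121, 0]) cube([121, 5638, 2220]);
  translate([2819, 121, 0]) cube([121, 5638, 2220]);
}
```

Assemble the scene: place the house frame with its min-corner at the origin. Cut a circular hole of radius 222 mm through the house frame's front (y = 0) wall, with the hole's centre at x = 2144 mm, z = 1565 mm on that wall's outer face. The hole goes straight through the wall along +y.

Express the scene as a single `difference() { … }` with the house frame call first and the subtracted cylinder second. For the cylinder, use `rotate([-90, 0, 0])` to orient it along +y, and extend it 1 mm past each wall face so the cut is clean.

difference() {
  house_frame();
  translate([2144, -1, 1565]) rotate([-90, 0, 0]) cylinder(h = 123, r = 222);
}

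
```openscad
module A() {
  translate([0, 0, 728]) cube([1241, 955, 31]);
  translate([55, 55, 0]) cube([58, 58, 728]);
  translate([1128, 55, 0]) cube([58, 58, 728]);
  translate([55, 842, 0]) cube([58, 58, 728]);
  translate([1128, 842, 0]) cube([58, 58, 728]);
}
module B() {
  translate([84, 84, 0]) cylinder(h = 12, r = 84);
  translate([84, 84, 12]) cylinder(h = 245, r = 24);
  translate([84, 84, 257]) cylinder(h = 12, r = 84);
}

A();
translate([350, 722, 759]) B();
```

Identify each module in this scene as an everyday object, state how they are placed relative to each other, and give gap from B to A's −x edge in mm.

The spool's min-x is at 350; the table's min-x is 0; gap = 350 mm.

A is a table. B is a spool. The spool is on top of the table. The gap from the spool to the table's −x edge is 350 mm.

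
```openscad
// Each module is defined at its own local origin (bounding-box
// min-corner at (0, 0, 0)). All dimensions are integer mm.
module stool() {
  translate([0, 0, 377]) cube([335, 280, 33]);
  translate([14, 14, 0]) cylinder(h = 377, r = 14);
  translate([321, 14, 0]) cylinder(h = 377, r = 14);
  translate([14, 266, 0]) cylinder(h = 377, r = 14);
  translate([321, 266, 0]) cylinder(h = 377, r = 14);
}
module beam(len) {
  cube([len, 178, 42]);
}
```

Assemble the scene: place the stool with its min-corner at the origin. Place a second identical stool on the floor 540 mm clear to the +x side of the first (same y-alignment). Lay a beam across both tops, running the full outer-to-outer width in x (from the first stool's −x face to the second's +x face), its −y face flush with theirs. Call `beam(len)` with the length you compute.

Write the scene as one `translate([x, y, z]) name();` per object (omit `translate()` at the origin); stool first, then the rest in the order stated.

stool();
translate([875, 0, 0]) stool();
translate([0, 0, 410]) beam(1210);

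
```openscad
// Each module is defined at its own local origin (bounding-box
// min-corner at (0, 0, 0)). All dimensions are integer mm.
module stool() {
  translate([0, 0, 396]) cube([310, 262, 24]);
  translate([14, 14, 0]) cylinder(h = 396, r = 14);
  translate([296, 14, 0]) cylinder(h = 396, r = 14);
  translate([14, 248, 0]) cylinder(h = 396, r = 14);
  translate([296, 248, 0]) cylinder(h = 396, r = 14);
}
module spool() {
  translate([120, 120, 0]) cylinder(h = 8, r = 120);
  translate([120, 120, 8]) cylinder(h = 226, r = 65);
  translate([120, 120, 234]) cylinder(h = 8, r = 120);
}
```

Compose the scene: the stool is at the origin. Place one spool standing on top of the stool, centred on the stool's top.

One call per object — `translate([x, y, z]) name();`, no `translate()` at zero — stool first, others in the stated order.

stool();
translate([35, 11, 420]) spool();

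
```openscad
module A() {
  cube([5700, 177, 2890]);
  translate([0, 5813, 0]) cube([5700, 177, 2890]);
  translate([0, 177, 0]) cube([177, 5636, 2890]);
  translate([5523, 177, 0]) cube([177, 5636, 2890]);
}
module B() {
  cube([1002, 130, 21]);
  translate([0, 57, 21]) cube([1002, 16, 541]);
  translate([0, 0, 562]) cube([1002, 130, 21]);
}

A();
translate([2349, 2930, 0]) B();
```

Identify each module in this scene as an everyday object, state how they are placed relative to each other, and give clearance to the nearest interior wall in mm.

Clearances: x = 2172, y = 2753; minimum 2172 mm.

A is a house frame. B is an I-beam. The I-beam sits inside the house frame, centred. The clearance to the nearest interior wall is 2172 mm.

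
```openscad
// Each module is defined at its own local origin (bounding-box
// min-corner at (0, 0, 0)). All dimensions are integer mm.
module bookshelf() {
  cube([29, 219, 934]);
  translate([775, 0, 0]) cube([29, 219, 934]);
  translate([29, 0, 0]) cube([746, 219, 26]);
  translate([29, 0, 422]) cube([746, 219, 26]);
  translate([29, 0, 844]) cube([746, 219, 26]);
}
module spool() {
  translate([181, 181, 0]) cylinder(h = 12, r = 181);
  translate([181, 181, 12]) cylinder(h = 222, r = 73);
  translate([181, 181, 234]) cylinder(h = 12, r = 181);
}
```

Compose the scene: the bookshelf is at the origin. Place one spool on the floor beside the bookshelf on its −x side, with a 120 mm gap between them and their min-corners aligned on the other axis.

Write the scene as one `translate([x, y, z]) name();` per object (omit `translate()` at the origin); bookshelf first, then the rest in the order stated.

bookshelf();
translate([-482, 0, 0]) spool();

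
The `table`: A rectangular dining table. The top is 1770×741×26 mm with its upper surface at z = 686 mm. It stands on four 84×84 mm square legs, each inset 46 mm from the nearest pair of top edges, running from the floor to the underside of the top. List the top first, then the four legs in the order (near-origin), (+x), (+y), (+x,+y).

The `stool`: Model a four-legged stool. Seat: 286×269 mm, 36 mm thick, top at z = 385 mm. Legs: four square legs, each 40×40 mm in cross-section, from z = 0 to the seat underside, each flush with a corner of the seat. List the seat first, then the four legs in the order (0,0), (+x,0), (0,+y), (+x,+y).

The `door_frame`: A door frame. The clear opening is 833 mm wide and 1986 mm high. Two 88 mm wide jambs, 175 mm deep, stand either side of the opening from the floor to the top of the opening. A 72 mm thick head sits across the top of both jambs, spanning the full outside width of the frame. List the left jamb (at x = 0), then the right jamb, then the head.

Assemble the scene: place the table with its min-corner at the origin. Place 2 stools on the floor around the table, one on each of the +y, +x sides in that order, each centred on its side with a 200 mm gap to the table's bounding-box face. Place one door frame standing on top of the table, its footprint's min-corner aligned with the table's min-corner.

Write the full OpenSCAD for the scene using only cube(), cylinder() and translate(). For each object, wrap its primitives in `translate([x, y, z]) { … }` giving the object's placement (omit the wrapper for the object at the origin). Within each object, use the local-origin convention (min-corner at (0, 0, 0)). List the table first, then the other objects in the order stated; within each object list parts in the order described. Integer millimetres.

translate([0, 0, 660]) cube([1770, 741, 26]);
translate([46, 46, 0]) cube([84, 84, 660]);
translate([1640, 46, 0]) cube([84, 84, 660]);
translate([46, 611, 0]) cube([84, 84, 660]);
translate([1640, 611, 0]) cube([84, 84, 660]);
translate([742, 941, 0]) {
  translate([0, 0, 349]) cube([286, 269, 36]);
  cube([40, 40, 349]);
  translate([246, 0, 0]) cube([40, 40, 349]);
  translate([0, 229, 0]) cube([40, 40, 349]);
  translate([246, 229, 0]) cube([40, 40, 349]);
}
translate([1970, 236, 0]) {
  translate([0, 0, 349]) cube([286, 269, 36]);
  cube([40, 40, 349]);
  translate([246, 0, 0]) cube([40, 40, 349]);
  translate([0, 229, 0]) cube([40, 40, 349]);
  translate([246, 229, 0]) cube([40, 40, 349]);
}
translate([0, 0, 686]) {
  cube([88, 175, 1986]);
  translate([921, 0, 0]) cube([88, 175, 1986]);
  translate([0, 0, 1986]) cube([1009, 175, 72]);
}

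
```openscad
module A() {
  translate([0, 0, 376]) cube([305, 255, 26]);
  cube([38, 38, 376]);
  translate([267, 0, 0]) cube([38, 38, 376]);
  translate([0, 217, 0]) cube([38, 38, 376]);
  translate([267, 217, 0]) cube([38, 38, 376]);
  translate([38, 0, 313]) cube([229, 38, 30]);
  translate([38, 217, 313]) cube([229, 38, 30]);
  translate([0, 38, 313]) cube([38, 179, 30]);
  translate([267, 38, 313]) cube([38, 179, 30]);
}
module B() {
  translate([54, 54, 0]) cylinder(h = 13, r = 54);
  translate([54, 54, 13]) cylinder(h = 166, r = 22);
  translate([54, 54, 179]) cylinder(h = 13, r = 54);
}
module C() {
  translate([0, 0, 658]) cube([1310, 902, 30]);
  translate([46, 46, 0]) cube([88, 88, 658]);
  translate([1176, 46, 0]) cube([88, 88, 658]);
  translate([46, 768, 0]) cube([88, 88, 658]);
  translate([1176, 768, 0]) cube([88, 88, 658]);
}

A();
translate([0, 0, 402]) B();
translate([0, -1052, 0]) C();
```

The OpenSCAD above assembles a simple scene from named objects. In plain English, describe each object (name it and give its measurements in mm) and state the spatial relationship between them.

A is a four-legged stool. The seat is a 305×255×26 mm slab whose top surface is at z = 402 mm; four square legs, each 38×38 mm in cross-section, run from the floor (z = 0) to the underside of the seat, each flush with a corner of the seat. Four stretchers, 38 mm wide and 30 mm tall, connect adjacent legs with their undersides at z = 313 mm, each running between the inner faces of the legs it joins and aligned with the legs' outer faces on the other axis.

B is a spool: two coaxial disc flanges of radius 54 mm and thickness 13 mm, joined by a core cylinder of radius 22 mm and height 166 mm. The lower flange rests on z = 0 and the three cylinders share a vertical axis.

C is a table with a 1310×902 mm rectangular top, 30 mm thick, top surface at z = 688 mm, supported by four 88×88 mm square legs, each inset 46 mm from the nearest pair of top edges, running from the floor.

The spool is on top of the stool. The table is on the floor beside the stool on its −y side.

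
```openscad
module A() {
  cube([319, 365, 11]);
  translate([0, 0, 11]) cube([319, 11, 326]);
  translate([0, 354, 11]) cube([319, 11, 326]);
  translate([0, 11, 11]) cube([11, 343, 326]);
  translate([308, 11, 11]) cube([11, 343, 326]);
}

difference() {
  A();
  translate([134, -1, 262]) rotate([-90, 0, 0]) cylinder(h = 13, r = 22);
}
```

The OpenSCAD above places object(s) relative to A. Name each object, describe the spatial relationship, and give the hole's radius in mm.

The subtracted cylinder has r = 22 mm.

A is an open box. The open box has a circular hole through its front wall. The hole's radius is 22 mm.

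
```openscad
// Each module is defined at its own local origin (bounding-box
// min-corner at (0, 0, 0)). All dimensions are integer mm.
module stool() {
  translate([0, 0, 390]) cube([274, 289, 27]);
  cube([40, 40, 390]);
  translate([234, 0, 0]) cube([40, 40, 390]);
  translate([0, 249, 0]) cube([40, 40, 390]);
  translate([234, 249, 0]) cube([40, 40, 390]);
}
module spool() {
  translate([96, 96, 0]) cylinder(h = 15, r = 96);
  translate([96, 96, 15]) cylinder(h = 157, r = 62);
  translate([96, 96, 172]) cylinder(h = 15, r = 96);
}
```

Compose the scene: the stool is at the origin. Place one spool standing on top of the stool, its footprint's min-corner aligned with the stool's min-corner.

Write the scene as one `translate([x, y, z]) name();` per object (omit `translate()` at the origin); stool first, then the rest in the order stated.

stool();
translate([0, 0, 417]) spool();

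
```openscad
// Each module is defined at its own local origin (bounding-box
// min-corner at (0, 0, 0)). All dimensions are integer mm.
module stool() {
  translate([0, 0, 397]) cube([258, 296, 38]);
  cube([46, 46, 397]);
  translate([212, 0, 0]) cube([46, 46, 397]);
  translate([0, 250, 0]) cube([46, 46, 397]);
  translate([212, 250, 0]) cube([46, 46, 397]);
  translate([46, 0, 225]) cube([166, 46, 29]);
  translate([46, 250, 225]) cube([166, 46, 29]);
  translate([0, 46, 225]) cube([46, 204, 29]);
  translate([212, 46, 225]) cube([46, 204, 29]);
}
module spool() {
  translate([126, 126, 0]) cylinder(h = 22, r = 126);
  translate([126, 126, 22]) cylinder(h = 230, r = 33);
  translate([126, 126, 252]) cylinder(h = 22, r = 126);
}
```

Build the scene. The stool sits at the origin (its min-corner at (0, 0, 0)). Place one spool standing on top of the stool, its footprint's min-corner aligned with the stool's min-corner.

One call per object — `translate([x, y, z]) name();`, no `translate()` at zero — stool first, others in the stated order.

stool();
translate([0, 0, 435]) spool();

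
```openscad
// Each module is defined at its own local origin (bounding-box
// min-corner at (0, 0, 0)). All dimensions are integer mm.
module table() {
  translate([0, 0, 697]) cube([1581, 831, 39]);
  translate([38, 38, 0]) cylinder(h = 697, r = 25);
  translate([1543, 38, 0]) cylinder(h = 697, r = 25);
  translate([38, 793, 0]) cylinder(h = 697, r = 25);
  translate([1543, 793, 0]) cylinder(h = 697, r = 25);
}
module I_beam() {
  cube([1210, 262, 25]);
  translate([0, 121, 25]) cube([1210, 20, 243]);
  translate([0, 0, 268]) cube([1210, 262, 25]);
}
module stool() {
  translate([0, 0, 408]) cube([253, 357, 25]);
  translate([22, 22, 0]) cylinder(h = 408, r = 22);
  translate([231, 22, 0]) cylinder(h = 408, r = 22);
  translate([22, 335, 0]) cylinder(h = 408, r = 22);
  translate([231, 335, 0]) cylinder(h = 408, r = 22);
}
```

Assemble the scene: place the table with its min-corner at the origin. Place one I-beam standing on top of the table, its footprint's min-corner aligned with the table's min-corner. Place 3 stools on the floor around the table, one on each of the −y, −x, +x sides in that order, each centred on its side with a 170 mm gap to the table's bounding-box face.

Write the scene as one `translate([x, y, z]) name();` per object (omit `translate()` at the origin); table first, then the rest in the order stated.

table();
translate([0, 0, 736]) I_beam();
translate([664, -527, 0]) stool();
translate([-423, 237, 0]) stool();
translate([1751, 237, 0]) stool();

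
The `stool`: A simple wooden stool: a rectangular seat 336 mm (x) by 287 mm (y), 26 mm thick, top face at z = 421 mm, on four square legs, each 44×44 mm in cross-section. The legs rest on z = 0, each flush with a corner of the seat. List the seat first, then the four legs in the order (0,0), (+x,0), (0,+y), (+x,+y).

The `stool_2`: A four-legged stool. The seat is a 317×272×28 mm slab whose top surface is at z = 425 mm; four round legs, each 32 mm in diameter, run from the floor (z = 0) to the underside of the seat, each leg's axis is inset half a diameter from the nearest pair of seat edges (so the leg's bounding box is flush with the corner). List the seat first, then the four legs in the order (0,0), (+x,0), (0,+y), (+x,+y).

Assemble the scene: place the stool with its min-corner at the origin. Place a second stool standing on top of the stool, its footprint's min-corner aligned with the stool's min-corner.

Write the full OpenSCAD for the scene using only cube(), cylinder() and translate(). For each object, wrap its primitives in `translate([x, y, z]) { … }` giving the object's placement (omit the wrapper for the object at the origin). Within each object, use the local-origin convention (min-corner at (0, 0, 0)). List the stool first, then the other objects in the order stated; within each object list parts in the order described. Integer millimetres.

translate([0, 0, 395]) cube([336, 287, 26]);
cube([44, 44, 395]);
translate([292, 0, 0]) cube([44, 44, 395]);
translate([0, 243, 0]) cube([44, 44, 395]);
translate([292, 243, 0]) cube([44, 44, 395]);
translate([0, 0, 421]) {
  translate([0, 0, 397]) cube([317, 272, 28]);
  translate([16, 16, 0]) cylinder(h = 397, r = 16);
  translate([301, 16, 0]) cylinder(h = 397, r = 16);
  translate([16, 256, 0]) cylinder(h = 397, r = 16);
  translate([301, 256, 0]) cylinder(h = 397, r = 16);
}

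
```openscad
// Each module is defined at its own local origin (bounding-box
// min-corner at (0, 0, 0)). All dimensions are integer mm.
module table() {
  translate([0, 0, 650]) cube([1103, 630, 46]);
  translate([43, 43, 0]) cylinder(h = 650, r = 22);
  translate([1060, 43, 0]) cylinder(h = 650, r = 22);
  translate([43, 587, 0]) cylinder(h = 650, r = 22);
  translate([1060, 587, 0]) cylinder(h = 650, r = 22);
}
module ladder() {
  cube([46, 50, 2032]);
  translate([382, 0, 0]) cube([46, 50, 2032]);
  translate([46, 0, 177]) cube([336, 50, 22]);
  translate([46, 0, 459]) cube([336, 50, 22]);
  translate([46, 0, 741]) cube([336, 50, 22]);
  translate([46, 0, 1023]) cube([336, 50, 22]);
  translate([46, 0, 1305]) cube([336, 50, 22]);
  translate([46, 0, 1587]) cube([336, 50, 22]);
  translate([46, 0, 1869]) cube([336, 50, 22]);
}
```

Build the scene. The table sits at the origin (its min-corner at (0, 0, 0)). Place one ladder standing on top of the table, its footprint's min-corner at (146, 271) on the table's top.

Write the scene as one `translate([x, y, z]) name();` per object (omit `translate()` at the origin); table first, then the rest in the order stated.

table();
translate([146, 271, 696]) ladder();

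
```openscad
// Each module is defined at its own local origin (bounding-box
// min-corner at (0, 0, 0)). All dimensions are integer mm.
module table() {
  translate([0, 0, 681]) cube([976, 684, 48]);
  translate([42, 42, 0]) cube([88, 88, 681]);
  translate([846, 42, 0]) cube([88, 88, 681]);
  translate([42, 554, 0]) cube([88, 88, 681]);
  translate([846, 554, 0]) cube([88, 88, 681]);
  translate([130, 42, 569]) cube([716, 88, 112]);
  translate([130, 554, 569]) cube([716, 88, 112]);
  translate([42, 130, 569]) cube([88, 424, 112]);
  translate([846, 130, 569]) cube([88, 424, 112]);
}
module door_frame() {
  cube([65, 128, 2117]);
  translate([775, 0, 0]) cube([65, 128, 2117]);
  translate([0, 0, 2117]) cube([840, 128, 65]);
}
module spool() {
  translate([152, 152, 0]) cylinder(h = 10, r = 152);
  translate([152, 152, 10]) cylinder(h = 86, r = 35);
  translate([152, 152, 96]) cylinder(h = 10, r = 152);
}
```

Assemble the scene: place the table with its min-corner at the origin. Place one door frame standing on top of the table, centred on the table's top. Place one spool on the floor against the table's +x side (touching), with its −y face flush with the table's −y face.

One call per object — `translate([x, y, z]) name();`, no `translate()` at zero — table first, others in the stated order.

table();
translate([68, 278, 729]) door_frame();
translate([976, 0, 0]) spool();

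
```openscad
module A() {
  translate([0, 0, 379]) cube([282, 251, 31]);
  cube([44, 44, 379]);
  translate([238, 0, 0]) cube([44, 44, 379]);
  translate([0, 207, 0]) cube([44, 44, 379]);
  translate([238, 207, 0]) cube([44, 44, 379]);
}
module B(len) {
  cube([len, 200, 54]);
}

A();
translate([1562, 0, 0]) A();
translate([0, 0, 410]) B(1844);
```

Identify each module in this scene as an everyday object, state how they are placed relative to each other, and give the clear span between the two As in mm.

A is a stool. B is a beam. A beam spans the tops of two stools. The clear span between the two stools is 1280 mm.

Second stool starts at x = 1562; first ends at x = 282; clear span = 1562 − 282 = 1280 mm.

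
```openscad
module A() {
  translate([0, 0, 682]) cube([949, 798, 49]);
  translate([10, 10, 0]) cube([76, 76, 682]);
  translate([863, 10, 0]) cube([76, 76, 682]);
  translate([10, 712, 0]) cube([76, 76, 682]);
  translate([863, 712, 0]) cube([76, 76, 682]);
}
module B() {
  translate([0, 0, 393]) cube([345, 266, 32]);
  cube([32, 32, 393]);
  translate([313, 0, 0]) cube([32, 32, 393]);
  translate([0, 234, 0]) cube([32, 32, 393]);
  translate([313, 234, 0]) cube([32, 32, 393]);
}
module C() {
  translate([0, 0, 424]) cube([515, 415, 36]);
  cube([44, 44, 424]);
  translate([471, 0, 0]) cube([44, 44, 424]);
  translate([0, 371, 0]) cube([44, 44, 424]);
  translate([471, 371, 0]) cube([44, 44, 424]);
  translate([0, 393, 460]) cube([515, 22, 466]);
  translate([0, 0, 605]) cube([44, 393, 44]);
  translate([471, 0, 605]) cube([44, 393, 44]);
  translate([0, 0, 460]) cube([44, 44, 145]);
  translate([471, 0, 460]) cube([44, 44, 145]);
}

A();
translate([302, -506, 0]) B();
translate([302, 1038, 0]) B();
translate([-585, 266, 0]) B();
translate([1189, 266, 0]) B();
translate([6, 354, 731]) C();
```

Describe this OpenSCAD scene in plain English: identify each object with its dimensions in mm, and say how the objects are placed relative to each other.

A is a table: top 949 mm (x) × 798 mm (y), 49 mm thick, upper face at z = 731 mm, on four 76×76 mm square legs, each inset 10 mm from the nearest pair of top edges, running from z = 0 to the bottom of the top.

B is a simple wooden stool: a rectangular seat 345 mm (x) by 266 mm (y), 32 mm thick, top face at z = 425 mm, on four square legs, each 32×32 mm in cross-section. The legs rest on z = 0, each flush with a corner of the seat.

C is a chair: 515×415 mm seat, 36 mm thick, top at z = 460 mm, on four 44 mm square corner legs flush with the seat edges. A 22 mm thick backrest slab spans the full seat width, extending 466 mm above the seat top, its back face flush with the seat's +y edge. Two armrests of 44×44 mm section run along each side from the seat's front edge to the front of the backrest, top faces 189 mm above the seat top and outer faces flush with the seat's x-edges; a 44×44 mm post under the front of each armrest stands on the seat at the front corner.

Four stools sit around the table at the −y, +y, −x, +x sides. The chair is on top of the table.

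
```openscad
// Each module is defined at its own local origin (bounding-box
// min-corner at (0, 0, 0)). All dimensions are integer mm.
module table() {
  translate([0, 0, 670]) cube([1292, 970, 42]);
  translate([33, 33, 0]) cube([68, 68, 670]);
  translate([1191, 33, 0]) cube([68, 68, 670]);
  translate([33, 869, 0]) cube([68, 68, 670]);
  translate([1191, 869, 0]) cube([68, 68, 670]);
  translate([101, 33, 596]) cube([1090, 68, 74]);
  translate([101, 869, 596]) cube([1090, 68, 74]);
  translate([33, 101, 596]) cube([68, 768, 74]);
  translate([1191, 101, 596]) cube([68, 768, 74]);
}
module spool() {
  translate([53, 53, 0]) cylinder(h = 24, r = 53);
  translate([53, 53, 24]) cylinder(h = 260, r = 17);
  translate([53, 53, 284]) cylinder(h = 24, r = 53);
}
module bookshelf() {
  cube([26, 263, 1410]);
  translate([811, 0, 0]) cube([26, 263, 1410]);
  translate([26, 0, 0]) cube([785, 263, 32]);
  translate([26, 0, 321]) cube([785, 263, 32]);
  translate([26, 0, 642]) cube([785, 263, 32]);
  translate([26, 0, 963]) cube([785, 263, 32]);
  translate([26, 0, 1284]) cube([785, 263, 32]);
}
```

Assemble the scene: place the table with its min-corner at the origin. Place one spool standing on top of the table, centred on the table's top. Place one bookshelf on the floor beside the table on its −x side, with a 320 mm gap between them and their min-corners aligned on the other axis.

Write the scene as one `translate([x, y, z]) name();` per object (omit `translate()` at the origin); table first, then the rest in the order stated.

table();
translate([593, 432, 712]) spool();
translate([-1157, 0, 0]) bookshelf();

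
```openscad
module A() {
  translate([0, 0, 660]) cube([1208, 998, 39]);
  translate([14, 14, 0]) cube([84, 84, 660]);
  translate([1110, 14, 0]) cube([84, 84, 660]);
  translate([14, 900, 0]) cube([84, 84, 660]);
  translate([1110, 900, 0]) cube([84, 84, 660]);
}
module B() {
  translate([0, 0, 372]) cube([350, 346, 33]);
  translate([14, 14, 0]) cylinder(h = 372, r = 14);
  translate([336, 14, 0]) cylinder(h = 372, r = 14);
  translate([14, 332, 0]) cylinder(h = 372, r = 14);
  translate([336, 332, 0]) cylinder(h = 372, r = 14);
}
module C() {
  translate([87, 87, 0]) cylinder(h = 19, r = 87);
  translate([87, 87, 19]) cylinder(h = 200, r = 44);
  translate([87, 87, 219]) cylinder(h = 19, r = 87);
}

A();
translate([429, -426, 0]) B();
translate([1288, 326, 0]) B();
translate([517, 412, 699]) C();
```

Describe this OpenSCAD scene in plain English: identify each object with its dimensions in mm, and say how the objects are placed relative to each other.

A is a rectangular dining table. The top is 1208×998×39 mm with its upper surface at z = 699 mm. It stands on four 84×84 mm square legs, each inset 14 mm from the nearest pair of top edges, running from the floor to the underside of the top.

B is a simple wooden stool: a rectangular seat 350 mm (x) by 346 mm (y), 33 mm thick, top face at z = 405 mm, on four round legs, each 28 mm in diameter. The legs rest on z = 0, each leg's axis is inset half a diameter from the nearest pair of seat edges (so the leg's bounding box is flush with the corner).

C is a spool: two coaxial disc flanges of radius 87 mm and thickness 19 mm, joined by a core cylinder of radius 44 mm and height 200 mm. The lower flange rests on z = 0 and the three cylinders share a vertical axis.

Two stools sit around the table at the −y, +x sides. The spool is on top of the table, centred.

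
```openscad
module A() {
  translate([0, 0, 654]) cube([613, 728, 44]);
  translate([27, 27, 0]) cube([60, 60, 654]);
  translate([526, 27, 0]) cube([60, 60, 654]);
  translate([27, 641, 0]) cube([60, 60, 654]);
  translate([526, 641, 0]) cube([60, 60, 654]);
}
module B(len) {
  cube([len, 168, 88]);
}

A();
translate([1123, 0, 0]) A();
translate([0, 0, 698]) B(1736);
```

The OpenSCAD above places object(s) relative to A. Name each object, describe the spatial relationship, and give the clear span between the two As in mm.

Second table starts at x = 1123; first ends at x = 613; clear span = 1123 − 613 = 510 mm.

A is a table. B is a beam. A beam spans the tops of two tables. The clear span between the two tables is 510 mm.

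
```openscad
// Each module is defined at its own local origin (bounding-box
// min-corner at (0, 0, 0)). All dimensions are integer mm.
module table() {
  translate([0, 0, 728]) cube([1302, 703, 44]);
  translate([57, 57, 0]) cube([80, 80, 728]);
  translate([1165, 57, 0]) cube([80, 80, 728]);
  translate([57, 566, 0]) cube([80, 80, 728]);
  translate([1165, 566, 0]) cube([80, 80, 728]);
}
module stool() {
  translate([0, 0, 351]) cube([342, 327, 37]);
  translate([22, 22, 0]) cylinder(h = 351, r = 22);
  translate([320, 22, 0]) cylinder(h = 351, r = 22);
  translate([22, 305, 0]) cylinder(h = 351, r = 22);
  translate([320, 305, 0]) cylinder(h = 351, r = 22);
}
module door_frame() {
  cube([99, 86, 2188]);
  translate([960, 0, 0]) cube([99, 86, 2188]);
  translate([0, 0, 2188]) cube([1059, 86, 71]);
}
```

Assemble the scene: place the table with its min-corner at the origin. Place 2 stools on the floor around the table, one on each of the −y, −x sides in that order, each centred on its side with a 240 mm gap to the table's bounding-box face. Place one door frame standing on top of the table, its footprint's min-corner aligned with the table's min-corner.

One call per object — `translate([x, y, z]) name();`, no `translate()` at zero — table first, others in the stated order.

table();
translate([480, -567, 0]) stool();
translate([-582, 188, 0]) stool();
translate([0, 0, 772]) door_frame();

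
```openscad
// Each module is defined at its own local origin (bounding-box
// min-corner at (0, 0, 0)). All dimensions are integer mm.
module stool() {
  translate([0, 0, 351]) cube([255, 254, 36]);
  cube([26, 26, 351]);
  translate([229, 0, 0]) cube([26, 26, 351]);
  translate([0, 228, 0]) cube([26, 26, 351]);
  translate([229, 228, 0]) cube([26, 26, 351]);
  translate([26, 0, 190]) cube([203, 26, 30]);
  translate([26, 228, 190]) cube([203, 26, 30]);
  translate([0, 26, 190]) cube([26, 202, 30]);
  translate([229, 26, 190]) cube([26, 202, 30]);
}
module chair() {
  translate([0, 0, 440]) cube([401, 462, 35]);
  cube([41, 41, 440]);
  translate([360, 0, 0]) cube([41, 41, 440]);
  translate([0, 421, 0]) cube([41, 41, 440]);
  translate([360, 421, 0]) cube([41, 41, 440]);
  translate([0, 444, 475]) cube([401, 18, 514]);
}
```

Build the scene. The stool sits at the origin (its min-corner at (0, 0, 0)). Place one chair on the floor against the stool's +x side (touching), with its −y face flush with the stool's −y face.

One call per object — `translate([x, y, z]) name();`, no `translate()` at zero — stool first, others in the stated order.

stool();
translate([255, 0, 0]) chair();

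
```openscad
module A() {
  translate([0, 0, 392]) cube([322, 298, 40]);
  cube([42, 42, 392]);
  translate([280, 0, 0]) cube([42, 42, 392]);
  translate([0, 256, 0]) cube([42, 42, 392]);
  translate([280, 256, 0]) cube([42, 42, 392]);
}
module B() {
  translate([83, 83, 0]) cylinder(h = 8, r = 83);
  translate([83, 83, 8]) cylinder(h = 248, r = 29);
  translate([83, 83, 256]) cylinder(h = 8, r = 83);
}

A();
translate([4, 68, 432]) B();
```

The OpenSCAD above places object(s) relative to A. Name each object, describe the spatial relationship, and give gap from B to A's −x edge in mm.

A is a stool. B is a spool. The spool is on top of the stool. The gap from the spool to the stool's −x edge is 4 mm.

The spool's min-x is at 4; the stool's min-x is 0; gap = 4 mm.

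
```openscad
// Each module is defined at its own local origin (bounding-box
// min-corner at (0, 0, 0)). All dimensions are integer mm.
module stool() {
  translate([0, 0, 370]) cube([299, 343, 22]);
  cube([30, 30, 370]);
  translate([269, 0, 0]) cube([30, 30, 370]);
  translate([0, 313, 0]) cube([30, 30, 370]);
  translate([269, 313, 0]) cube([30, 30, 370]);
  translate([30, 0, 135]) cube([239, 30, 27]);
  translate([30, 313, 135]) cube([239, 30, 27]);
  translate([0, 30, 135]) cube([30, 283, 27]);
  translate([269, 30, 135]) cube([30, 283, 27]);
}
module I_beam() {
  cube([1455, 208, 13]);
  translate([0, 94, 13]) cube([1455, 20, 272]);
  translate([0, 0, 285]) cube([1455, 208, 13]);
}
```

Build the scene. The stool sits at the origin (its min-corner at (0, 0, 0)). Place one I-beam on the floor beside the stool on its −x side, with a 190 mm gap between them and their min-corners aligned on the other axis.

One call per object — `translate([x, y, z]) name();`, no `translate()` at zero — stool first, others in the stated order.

stool();
translate([-1645, 0, 0]) I_beam();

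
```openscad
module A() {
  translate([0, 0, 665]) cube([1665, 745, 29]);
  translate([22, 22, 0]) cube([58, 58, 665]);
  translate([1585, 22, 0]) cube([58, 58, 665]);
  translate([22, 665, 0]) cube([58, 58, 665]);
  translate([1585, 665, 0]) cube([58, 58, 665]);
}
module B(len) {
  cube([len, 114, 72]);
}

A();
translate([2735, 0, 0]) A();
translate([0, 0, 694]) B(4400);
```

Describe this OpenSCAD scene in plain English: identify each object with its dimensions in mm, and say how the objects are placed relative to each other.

A is a rectangular dining table. The top is 1665×745×29 mm with its upper surface at z = 694 mm. It stands on four 58×58 mm square legs, each inset 22 mm from the nearest pair of top edges, running from the floor to the underside of the top.

B is a rectangular beam 4400 mm long (x), 114 mm deep (y), 72 mm thick (z).

The beam spans the tops of two tables placed 1070 mm apart, resting at z = 694 mm.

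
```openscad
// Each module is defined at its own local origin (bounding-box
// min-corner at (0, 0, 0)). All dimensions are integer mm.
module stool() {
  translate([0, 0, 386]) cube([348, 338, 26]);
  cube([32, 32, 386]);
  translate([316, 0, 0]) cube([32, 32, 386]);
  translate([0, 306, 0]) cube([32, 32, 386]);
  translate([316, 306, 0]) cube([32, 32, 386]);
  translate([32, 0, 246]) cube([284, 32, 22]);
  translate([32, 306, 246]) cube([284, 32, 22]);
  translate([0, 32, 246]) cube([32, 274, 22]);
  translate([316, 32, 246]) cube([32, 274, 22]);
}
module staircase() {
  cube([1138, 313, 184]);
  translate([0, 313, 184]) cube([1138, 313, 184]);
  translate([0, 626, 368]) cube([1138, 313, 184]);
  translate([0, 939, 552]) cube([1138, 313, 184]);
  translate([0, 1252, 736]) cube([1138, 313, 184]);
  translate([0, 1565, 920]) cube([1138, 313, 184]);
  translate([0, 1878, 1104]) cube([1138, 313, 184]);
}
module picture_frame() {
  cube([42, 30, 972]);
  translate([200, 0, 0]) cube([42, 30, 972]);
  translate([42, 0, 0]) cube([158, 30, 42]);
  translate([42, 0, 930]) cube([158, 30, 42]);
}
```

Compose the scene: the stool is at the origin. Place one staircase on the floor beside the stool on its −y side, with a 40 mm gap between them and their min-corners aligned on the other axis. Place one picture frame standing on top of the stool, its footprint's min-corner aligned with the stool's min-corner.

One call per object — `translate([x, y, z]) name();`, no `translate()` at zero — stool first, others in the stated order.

stool();
translate([0, -2231, 0]) staircase();
translate([0, 0, 412]) picture_frame();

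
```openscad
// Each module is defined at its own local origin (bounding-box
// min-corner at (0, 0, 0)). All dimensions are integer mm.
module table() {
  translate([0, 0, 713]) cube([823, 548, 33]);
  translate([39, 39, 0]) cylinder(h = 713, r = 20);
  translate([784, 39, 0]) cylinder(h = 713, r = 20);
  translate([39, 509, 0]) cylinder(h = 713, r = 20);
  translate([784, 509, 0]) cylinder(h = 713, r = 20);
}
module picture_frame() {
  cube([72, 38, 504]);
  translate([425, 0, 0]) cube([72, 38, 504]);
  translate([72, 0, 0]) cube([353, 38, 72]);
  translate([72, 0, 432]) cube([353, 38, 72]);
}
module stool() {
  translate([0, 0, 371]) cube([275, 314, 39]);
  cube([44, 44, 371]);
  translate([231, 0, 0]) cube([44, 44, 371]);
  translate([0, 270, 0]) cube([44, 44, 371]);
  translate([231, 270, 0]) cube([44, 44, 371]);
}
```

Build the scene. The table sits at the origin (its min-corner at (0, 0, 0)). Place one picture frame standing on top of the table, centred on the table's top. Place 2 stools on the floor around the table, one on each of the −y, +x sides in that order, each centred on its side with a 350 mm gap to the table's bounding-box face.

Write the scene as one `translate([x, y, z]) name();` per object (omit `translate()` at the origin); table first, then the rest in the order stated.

table();
translate([163, 255, 746]) picture_frame();
translate([274, -664, 0]) stool();
translate([1173, 117, 0]) stool();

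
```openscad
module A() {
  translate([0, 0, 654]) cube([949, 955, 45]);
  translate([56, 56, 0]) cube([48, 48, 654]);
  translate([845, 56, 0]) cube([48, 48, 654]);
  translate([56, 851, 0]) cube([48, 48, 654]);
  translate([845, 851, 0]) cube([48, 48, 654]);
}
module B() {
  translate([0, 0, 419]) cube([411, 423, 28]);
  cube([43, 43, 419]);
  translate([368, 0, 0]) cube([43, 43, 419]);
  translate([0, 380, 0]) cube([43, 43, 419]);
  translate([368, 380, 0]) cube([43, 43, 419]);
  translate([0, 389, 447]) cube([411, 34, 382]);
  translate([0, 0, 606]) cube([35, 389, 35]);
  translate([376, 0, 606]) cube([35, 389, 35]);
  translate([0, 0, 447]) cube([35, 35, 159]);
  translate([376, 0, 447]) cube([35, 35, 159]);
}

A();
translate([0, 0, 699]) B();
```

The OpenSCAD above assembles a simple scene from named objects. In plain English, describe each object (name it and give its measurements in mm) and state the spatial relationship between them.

A is a table: top 949 mm (x) × 955 mm (y), 45 mm thick, upper face at z = 699 mm, on four 48×48 mm square legs, each inset 56 mm from the nearest pair of top edges, running from z = 0 to the bottom of the top.

B is a chair. The seat is a 411×423×28 mm slab with its top at z = 447 mm, on four 43×43 mm corner legs (flush with the seat edges, standing on z = 0). A flat backrest 34 mm thick, 382 mm tall, spans the full seat width and rises from the seat top along its +y edge, rear face flush with the rear of the seat. Two armrests of 35×35 mm section run along each side from the seat's front edge to the front of the backrest, top faces 194 mm above the seat top and outer faces flush with the seat's x-edges; a 35×35 mm post under the front of each armrest stands on the seat at the front corner.

The chair is on top of the table.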